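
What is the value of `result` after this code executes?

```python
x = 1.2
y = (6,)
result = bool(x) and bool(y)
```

x = 1.2; y = (6,); result = True

True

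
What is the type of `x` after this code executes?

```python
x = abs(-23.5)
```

abs() of float returns float

float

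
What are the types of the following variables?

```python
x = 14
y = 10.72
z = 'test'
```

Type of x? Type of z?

x is assigned a bare integer (no decimal point), so it is an int; z is assigned a quoted string literal, so it is a str

int, str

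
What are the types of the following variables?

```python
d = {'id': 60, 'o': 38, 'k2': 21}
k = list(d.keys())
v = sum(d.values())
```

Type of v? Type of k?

sum of ints is int; list() converts to list

int, list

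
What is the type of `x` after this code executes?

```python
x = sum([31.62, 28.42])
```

sum() of floats returns float

float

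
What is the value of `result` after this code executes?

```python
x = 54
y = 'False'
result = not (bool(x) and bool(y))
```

x = 54; y = 'False'; result = False

False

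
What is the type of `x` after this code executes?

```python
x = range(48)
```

range() returns a range object

range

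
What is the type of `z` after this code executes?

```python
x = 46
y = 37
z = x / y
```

int / int = float

float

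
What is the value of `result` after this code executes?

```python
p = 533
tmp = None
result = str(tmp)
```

p = 533; tmp = None; result = 'None'

'None'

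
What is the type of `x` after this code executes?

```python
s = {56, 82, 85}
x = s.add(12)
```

set.add() returns None (mutates in place)

NoneType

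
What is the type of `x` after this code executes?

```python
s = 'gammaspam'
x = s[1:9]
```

Slicing a str returns str

str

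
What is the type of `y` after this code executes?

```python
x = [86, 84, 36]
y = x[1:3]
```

Slicing a list returns a list

list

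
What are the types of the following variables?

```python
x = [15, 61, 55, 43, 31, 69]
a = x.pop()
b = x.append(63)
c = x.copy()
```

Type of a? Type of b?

pop() returns element; append() returns None

int, NoneType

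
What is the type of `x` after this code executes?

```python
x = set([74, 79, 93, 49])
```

set() constructor returns set

set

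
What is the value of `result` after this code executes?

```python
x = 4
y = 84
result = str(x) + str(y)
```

x = 4; y = 84; result = '484'

'484'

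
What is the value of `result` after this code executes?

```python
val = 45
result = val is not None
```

val = 45; result = True

True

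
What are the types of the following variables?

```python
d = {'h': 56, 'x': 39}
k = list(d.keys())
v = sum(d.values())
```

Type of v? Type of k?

sum of ints is int; list() converts to list

int, list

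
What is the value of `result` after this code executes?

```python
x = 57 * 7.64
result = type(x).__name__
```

x is float; result = 'float'

'float'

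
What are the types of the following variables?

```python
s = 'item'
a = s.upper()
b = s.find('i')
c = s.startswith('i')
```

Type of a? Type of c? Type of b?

upper() returns str; startswith() returns bool; find() returns int

str, bool, int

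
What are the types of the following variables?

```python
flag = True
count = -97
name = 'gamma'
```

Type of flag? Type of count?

flag is assigned the constant True, which has type bool; count is assigned a bare integer (no decimal point), so it is an int

bool, int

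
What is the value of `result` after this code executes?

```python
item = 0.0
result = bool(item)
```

item = 0.0; result = False

False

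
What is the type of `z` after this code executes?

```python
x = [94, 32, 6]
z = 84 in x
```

'in' operator returns bool

bool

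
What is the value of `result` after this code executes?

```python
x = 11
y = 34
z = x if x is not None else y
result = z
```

x = 11; y = 34; z = 11; result = 11

11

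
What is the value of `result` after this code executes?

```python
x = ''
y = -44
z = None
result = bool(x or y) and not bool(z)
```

x = ''; y = -44; z = None; result = True

True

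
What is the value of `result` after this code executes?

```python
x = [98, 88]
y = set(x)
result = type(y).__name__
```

x is list; y is set; result = 'set'

'set'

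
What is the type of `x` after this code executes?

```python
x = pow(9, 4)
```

pow(int, int) returns int

int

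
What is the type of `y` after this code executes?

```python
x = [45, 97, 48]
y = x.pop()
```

list.pop() returns the popped element

int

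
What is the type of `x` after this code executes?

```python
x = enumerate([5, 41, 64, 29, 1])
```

enumerate() returns an enumerate object

enumerate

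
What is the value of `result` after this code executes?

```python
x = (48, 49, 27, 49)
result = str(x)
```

x = (48, 49, 27, 49); result = '(48, 49, 27, 49)'

'(48, 49, 27, 49)'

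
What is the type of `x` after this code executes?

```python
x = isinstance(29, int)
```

isinstance() returns bool

bool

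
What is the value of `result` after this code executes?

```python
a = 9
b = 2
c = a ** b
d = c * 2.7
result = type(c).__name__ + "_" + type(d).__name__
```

a is int; b is int; c is int; d is float; result = 'int_float'

'int_float'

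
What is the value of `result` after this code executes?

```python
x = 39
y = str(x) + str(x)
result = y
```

x = 39; y = '3939'; result = '3939'

'3939'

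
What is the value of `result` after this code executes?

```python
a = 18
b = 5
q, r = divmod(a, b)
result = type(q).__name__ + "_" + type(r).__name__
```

a is int; b is int; q is int; r is int; result = 'int_int'

'int_int'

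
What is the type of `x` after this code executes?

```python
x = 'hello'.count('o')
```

str.count() returns int

int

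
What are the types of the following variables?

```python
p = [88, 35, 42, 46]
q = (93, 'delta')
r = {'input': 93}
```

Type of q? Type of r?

q is assigned a tuple (parenthesized, comma-separated values); r is assigned a dict literal ({key: value})

tuple, dict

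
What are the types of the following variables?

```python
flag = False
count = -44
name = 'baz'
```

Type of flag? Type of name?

flag is assigned the constant False, which has type bool; name is assigned a quoted string literal, so it is a str

bool, str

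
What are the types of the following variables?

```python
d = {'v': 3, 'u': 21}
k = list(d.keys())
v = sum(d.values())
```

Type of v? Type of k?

sum of ints is int; list() converts to list

int, list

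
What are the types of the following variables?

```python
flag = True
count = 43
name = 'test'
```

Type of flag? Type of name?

flag is assigned the constant True, which has type bool; name is assigned a quoted string literal, so it is a str

bool, str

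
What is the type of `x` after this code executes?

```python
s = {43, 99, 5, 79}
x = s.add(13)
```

set.add() returns None (mutates in place)

NoneType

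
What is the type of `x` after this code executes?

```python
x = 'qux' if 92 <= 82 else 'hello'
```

Both branches of conditional are str

str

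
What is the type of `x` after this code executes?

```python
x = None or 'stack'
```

'or' with None returns the other truthy value (str)

str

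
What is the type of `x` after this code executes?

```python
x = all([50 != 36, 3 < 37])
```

all() returns bool

bool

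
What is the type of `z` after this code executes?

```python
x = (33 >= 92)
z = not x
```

'not' returns bool

bool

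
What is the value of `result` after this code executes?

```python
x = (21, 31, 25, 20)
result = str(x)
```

x = (21, 31, 25, 20); result = '(21, 31, 25, 20)'

'(21, 31, 25, 20)'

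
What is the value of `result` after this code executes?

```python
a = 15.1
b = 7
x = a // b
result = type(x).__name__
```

a is float; b is int; x is float; result = 'float'

'float'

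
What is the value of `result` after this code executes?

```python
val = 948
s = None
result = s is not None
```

val = 948; s = None; result = False

False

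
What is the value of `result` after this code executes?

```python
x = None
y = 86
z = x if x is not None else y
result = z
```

x = None; y = 86; z = 86; result = 86

86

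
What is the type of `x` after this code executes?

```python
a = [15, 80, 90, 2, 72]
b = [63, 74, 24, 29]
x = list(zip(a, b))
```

list(zip()) returns a list of tuples

list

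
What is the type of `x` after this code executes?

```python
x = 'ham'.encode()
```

str.encode() returns bytes

bytes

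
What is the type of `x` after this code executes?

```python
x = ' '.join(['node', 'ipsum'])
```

str.join() returns str

str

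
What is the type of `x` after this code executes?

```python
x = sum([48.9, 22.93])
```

sum() of floats returns float

float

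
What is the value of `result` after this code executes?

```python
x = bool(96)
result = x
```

x = True; result = True

True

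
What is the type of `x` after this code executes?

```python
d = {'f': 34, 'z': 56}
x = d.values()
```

.values() returns dict_values view

dict_values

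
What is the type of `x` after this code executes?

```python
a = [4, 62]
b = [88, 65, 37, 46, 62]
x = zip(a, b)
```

zip() returns a zip object

zip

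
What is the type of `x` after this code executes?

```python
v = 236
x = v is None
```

'is' comparison returns bool

bool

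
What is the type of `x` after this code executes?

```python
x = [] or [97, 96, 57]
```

'or' returns first truthy value (list)

list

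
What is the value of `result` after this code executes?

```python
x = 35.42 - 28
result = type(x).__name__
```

x is float; result = 'float'

'float'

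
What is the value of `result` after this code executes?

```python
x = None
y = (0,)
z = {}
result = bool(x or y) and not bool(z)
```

x = None; y = (0,); z = {}; result = True

True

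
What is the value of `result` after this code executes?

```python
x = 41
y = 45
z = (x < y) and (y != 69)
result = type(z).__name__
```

x is int; y is int; z is bool; result = 'bool'

'bool'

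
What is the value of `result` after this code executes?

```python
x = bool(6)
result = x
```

x = True; result = True

True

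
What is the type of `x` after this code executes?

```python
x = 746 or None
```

'or' returns first truthy value

int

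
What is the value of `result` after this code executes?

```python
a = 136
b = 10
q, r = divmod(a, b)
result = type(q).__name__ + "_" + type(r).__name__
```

a is int; b is int; q is int; r is int; result = 'int_int'

'int_int'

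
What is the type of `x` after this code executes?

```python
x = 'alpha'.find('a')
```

str.find() returns int index

int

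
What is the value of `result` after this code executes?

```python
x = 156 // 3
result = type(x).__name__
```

x is int; result = 'int'

'int'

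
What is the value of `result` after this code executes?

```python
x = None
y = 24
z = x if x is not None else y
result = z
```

x = None; y = 24; z = 24; result = 24

24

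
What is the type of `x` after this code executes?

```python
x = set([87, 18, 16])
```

set() constructor returns set

set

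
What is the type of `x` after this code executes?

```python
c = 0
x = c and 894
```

'and' returns first falsy value (0 is int)

int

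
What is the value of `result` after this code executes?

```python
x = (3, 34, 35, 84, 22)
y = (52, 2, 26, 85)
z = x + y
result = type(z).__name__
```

x is tuple; y is tuple; z is tuple; result = 'tuple'

'tuple'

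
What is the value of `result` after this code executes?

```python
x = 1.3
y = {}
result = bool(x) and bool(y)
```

x = 1.3; y = {}; result = False

False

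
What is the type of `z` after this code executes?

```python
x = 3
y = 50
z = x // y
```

int // int = int

int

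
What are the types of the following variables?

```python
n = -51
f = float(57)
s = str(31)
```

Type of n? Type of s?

n is assigned a bare integer (no decimal point), so it is an int; s is assigned the result of calling str(), which returns a str

int, str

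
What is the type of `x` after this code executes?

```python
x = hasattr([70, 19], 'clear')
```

hasattr() returns bool

bool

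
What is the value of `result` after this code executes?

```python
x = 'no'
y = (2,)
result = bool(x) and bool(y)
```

x = 'no'; y = (2,); result = True

True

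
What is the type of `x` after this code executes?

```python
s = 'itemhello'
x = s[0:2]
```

Slicing a str returns str

str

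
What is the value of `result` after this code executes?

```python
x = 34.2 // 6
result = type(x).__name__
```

x is float; result = 'float'

'float'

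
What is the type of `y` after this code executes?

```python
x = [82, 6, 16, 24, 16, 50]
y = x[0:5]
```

Slicing a list returns a list

list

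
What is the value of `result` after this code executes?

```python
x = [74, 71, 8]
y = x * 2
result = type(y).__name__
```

x is list; y is list; result = 'list'

'list'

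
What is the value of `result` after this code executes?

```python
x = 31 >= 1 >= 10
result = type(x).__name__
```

x is bool; result = 'bool'

'bool'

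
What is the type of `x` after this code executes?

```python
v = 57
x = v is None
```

'is' comparison returns bool

bool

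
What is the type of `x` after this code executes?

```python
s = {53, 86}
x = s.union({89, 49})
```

set.union() returns a new set

set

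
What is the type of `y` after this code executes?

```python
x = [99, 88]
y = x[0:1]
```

Slicing a list returns a list

list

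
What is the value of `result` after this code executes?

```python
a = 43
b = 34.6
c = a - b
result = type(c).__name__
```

a is int; b is float; c is float; result = 'float'

'float'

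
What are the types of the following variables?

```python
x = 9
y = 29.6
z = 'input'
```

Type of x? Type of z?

x is assigned a bare integer (no decimal point), so it is an int; z is assigned a quoted string literal, so it is a str

int, str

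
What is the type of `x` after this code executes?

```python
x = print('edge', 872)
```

print() returns None

NoneType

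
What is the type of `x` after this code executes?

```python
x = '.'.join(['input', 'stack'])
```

str.join() returns str

str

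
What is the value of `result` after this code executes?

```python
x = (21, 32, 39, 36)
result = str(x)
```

x = (21, 32, 39, 36); result = '(21, 32, 39, 36)'

'(21, 32, 39, 36)'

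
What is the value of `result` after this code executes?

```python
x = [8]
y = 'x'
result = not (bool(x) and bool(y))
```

x = [8]; y = 'x'; result = False

False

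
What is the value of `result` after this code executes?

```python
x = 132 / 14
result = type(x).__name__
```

x is float; result = 'float'

'float'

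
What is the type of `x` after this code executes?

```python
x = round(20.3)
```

round() with no decimal places returns int

int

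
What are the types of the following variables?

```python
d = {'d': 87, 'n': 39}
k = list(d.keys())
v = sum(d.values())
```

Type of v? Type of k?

sum of ints is int; list() converts to list

int, list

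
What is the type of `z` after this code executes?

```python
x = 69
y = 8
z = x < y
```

Comparison returns bool

bool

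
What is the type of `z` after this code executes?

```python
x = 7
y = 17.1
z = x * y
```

int * float = float

float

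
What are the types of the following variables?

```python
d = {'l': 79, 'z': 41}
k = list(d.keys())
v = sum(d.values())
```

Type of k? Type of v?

list() converts to list; sum of ints is int

list, int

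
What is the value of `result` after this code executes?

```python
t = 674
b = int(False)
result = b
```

t = 674; b = 0; result = 0

0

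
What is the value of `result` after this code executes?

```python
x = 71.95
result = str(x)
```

x = 71.95; result = '71.95'

'71.95'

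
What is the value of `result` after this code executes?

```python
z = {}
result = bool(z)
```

z = {}; result = False

False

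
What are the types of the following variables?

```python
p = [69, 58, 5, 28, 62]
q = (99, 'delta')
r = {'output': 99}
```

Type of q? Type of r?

q is assigned a tuple (parenthesized, comma-separated values); r is assigned a dict literal ({key: value})

tuple, dict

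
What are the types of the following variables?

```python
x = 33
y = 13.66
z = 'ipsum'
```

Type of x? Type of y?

x is assigned a bare integer (no decimal point), so it is an int; y is assigned a number with a decimal point, so it is a float

int, float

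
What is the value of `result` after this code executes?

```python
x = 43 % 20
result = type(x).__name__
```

x is int; result = 'int'

'int'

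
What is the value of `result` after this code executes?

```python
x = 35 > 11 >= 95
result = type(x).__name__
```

x is bool; result = 'bool'

'bool'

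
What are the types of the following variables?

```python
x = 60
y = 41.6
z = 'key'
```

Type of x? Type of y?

x is assigned a bare integer (no decimal point), so it is an int; y is assigned a number with a decimal point, so it is a float

int, float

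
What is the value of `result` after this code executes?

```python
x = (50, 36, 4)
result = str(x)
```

x = (50, 36, 4); result = '(50, 36, 4)'

'(50, 36, 4)'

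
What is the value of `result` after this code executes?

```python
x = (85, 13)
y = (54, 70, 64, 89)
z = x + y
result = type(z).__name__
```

x is tuple; y is tuple; z is tuple; result = 'tuple'

'tuple'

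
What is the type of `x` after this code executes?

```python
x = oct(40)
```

oct() returns str representation

str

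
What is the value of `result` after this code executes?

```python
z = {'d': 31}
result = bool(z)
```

z = {'d': 31}; result = True

True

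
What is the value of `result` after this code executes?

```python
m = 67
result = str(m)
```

m = 67; result = '67'

'67'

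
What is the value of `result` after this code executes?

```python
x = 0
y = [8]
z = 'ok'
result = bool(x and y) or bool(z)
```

x = 0; y = [8]; z = 'ok'; result = True

True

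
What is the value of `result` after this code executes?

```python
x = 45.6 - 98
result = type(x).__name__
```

x is float; result = 'float'

'float'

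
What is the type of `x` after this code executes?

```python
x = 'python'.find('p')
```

str.find() returns int index

int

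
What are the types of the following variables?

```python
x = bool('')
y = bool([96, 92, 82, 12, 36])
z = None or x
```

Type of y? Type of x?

bool() returns bool; bool() returns bool

bool, bool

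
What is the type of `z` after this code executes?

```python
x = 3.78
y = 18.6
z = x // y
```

float // float = float

float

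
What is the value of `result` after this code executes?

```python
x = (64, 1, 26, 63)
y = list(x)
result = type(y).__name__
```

x is tuple; y is list; result = 'list'

'list'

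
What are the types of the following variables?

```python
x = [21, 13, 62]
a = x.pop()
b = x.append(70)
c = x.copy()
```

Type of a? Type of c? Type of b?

pop() returns element; copy() returns list; append() returns None

int, list, NoneType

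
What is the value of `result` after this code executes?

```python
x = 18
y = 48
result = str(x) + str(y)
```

x = 18; y = 48; result = '1848'

'1848'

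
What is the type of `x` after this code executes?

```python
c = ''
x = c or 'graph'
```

'or' returns first truthy value (str)

str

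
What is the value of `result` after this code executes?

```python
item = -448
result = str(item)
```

item = -448; result = '-448'

'-448'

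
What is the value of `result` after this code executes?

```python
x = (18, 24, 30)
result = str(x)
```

x = (18, 24, 30); result = '(18, 24, 30)'

'(18, 24, 30)'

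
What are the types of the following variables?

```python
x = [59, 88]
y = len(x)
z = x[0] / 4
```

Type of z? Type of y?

int / int = float; len() returns int

float, int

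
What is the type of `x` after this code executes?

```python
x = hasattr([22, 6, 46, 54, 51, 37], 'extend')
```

hasattr() returns bool

bool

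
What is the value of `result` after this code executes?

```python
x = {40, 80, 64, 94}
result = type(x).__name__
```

x is set; result = 'set'

'set'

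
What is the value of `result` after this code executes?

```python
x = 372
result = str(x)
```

x = 372; result = '372'

'372'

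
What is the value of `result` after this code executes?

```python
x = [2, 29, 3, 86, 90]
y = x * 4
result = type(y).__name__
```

x is list; y is list; result = 'list'

'list'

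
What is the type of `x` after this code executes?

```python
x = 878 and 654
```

'and' with truthy values returns last operand (int)

int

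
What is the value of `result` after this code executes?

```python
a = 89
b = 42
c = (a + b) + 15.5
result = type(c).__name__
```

a is int; b is int; c is float; result = 'float'

'float'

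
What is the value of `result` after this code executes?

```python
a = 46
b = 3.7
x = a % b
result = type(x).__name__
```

a is int; b is float; x is float; result = 'float'

'float'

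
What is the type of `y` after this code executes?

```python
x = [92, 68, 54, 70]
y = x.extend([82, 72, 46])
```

list.extend() returns None

NoneType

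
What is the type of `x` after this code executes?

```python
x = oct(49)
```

oct() returns str representation

str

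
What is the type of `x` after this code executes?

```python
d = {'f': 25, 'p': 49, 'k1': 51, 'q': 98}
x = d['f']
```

Accessing dict[str, int] with str key returns int

int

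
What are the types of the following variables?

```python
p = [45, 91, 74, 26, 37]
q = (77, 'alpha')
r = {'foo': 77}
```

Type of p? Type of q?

p is assigned a list literal (square brackets); q is assigned a tuple (parenthesized, comma-separated values)

list, tuple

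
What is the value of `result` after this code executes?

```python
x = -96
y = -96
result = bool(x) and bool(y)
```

x = -96; y = -96; result = True

True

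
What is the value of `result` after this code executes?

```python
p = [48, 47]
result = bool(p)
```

p = [48, 47]; result = True

True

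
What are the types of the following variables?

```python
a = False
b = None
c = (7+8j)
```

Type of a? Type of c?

a is assigned the constant False, which has type bool; c is assigned (7+8j), an int plus an imaginary literal (j suffix), which evaluates to complex

bool, complex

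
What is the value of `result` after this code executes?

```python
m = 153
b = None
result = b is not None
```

m = 153; b = None; result = False

False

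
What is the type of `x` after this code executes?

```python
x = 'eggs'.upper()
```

str.upper() returns str

str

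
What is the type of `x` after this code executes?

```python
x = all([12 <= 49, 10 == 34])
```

all() returns bool

bool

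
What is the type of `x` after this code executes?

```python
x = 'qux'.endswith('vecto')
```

str.endswith() returns bool

bool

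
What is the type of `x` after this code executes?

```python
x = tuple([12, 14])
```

tuple() constructor returns tuple

tuple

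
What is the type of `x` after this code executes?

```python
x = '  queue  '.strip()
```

str.strip() returns str

str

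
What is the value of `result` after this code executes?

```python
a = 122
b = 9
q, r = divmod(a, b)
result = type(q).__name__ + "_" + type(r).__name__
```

a is int; b is int; q is int; r is int; result = 'int_int'

'int_int'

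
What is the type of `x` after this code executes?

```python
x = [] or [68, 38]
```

'or' returns first truthy value (list)

list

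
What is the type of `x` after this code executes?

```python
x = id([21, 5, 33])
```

id() returns int

int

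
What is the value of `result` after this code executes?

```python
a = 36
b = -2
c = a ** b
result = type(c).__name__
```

a is int; b is int; c is float; result = 'float'

'float'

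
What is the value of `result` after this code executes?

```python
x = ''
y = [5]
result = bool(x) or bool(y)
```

x = ''; y = [5]; result = True

True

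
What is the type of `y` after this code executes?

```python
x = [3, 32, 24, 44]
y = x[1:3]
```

Slicing a list returns a list

list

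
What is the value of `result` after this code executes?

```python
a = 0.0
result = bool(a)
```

a = 0.0; result = False

False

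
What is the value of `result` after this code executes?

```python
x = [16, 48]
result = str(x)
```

x = [16, 48]; result = '[16, 48]'

'[16, 48]'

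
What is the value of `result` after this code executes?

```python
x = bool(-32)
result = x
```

x = True; result = True

True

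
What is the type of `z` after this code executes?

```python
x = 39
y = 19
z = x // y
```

int // int = int

int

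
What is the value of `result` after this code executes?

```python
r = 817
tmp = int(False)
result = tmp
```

r = 817; tmp = 0; result = 0

0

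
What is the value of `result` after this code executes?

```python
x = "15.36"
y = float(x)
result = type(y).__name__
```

x is str; y is float; result = 'float'

'float'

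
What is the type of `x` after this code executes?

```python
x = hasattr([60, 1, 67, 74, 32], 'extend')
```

hasattr() returns bool

bool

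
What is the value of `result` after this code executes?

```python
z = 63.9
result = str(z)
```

z = 63.9; result = '63.9'

'63.9'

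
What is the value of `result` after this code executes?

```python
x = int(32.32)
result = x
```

x = 32; result = 32

32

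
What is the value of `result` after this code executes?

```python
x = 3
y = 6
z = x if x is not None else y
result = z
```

x = 3; y = 6; z = 3; result = 3

3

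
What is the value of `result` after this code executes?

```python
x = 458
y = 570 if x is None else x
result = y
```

x = 458; y = 458; result = 458

458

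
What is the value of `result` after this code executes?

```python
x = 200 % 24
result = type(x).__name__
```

x is int; result = 'int'

'int'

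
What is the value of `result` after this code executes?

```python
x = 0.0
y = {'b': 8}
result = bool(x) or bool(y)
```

x = 0.0; y = {'b': 8}; result = True

True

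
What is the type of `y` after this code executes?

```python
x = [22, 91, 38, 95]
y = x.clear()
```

list.clear() returns None

NoneType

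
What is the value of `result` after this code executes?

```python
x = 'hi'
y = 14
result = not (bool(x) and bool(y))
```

x = 'hi'; y = 14; result = False

False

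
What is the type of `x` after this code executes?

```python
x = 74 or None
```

'or' returns first truthy value

int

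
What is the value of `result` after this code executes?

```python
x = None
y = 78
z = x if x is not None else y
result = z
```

x = None; y = 78; z = 78; result = 78

78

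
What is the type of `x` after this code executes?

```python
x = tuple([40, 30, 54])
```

tuple() constructor returns tuple

tuple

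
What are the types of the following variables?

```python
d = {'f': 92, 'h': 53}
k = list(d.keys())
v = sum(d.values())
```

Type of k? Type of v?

list() converts to list; sum of ints is int

list, int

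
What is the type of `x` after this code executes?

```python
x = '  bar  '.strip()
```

str.strip() returns str

str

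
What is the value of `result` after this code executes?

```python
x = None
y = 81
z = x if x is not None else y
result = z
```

x = None; y = 81; z = 81; result = 81

81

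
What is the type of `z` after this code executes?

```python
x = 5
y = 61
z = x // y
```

int // int = int

int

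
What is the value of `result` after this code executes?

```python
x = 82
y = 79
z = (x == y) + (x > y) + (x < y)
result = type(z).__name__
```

x is int; y is int; z is int; result = 'int'

'int'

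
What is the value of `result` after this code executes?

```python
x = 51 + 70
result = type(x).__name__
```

x is int; result = 'int'

'int'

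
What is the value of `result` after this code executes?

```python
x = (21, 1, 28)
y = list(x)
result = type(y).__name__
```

x is tuple; y is list; result = 'list'

'list'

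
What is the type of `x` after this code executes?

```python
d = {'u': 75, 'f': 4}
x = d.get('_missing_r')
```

dict.get() returns None when key not found

NoneType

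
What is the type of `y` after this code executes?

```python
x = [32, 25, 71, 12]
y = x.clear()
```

list.clear() returns None

NoneType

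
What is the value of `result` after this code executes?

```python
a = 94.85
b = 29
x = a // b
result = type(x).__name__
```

a is float; b is int; x is float; result = 'float'

'float'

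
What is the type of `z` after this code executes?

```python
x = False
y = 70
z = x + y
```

bool + int = int (bool is subclass of int)

int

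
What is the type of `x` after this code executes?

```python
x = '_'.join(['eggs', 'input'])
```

str.join() returns str

str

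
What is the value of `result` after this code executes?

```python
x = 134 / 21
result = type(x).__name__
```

x is float; result = 'float'

'float'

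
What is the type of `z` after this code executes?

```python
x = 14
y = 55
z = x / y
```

int / int = float

float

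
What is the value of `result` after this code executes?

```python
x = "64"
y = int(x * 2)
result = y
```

x = '64'; y = 6464; result = 6464

6464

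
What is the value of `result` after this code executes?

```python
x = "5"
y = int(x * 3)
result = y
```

x = '5'; y = 555; result = 555

555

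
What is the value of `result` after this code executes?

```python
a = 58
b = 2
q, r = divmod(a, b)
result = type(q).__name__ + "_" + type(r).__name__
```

a is int; b is int; q is int; r is int; result = 'int_int'

'int_int'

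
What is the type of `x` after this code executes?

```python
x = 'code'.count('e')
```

str.count() returns int

int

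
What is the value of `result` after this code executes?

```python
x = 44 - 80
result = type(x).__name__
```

x is int; result = 'int'

'int'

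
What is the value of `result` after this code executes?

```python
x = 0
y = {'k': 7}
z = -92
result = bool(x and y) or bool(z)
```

x = 0; y = {'k': 7}; z = -92; result = True

True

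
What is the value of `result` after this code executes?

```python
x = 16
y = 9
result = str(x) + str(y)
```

x = 16; y = 9; result = '169'

'169'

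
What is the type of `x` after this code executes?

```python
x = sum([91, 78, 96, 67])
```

sum() of ints returns int

int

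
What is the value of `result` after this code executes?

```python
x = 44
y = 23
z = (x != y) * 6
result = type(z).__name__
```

x is int; y is int; z is int; result = 'int'

'int'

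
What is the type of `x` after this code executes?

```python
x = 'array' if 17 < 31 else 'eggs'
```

Both branches of conditional are str

str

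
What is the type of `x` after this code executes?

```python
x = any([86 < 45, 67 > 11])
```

any() returns bool

bool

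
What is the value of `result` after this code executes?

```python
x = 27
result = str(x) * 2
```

x = 27; result = '2727'

'2727'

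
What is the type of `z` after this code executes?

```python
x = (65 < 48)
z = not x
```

'not' returns bool

bool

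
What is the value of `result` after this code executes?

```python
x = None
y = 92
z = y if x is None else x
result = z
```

x = None; y = 92; z = 92; result = 92

92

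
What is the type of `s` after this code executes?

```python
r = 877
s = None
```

None has type NoneType

NoneType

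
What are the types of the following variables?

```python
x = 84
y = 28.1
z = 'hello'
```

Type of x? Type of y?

x is assigned a bare integer (no decimal point), so it is an int; y is assigned a number with a decimal point, so it is a float

int, float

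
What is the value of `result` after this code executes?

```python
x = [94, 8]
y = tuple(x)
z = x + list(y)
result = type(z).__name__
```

x is list; y is tuple; z is list; result = 'list'

'list'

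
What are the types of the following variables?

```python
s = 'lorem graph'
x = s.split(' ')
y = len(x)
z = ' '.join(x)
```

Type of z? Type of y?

str.join() returns str; len() returns int

str, int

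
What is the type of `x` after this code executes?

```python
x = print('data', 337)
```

print() returns None

NoneType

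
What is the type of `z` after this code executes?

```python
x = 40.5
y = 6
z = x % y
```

float % int = float

float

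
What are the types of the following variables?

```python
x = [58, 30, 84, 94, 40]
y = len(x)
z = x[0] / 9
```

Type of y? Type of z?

len() returns int; int / int = float

int, float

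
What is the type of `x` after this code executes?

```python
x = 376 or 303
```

'or' returns first truthy value (int)

int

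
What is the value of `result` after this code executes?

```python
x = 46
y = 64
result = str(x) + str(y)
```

x = 46; y = 64; result = '4664'

'4664'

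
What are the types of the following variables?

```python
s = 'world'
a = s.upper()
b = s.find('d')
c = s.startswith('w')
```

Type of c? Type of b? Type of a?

startswith() returns bool; find() returns int; upper() returns str

bool, int, str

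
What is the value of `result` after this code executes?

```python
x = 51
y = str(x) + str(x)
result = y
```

x = 51; y = '5151'; result = '5151'

'5151'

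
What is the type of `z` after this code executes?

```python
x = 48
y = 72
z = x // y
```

int // int = int

int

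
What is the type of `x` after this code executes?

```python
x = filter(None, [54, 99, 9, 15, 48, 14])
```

filter() returns a filter object

filter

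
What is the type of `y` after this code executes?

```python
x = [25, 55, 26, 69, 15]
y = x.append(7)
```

list.append() returns None (mutates in place)

NoneType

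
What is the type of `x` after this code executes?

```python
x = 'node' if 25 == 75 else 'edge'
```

Both branches of conditional are str

str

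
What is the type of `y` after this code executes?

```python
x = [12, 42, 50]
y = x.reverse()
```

list.reverse() returns None

NoneType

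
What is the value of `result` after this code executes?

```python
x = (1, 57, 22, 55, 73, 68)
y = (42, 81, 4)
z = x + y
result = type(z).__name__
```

x is tuple; y is tuple; z is tuple; result = 'tuple'

'tuple'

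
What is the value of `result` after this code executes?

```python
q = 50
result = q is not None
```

q = 50; result = True

True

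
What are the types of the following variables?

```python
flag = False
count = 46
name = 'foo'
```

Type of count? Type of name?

count is assigned a bare integer (no decimal point), so it is an int; name is assigned a quoted string literal, so it is a str

int, str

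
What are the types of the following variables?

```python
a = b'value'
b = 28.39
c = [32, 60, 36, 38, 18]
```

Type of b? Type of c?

b is assigned a number with a decimal point, so it is a float; c is assigned a list literal (square brackets)

float, list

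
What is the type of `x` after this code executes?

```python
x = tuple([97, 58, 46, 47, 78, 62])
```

tuple() constructor returns tuple

tuple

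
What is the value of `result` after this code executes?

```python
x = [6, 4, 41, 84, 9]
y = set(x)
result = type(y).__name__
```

x is list; y is set; result = 'set'

'set'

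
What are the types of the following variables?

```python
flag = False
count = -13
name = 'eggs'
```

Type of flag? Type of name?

flag is assigned the constant False, which has type bool; name is assigned a quoted string literal, so it is a str

bool, str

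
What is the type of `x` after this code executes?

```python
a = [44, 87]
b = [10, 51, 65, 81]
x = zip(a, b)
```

zip() returns a zip object

zip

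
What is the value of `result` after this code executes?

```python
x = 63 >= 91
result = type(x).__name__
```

x is bool; result = 'bool'

'bool'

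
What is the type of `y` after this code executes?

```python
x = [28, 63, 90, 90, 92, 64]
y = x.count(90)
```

list.count() returns int

int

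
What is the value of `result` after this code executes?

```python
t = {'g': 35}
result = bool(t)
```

t = {'g': 35}; result = True

True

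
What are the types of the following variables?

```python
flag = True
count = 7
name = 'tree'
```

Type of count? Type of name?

count is assigned a bare integer (no decimal point), so it is an int; name is assigned a quoted string literal, so it is a str

int, str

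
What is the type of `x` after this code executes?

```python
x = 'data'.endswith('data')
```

str.endswith() returns bool

bool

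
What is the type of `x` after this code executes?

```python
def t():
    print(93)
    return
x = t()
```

Bare return returns None

NoneType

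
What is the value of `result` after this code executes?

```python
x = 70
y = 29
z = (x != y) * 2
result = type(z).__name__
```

x is int; y is int; z is int; result = 'int'

'int'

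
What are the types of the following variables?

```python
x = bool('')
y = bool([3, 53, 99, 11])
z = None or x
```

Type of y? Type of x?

bool() returns bool; bool() returns bool

bool, bool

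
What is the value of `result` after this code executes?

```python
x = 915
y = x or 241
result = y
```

x = 915; y = 915; result = 915

915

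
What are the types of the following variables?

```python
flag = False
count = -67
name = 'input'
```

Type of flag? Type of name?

flag is assigned the constant False, which has type bool; name is assigned a quoted string literal, so it is a str

bool, str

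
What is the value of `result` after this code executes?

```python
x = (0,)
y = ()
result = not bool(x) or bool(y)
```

x = (0,); y = (); result = False

False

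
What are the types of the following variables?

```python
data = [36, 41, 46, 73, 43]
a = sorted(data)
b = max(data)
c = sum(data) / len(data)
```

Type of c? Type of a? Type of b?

int / int = float; sorted() returns list; max of ints returns int

float, list, int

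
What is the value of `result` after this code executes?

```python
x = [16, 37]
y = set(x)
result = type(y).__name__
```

x is list; y is set; result = 'set'

'set'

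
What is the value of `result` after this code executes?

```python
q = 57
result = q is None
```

q = 57; result = False

False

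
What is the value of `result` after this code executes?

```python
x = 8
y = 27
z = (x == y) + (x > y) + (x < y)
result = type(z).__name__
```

x is int; y is int; z is int; result = 'int'

'int'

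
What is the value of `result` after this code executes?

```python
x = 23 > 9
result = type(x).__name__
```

x is bool; result = 'bool'

'bool'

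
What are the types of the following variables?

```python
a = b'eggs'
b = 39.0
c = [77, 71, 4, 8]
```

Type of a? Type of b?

a is assigned a bytes literal (b'...' prefix); b is assigned a number with a decimal point, so it is a float

bytes, float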